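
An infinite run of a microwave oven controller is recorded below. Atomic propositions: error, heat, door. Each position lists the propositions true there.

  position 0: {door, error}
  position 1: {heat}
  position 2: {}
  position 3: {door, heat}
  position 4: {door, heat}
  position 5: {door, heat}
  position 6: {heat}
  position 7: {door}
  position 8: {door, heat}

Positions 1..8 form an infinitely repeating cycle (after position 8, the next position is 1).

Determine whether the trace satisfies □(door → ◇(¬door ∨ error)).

Yes

door → ◇(¬door ∨ error) holds at every position 0..8, and those are all positions ever visited, so □(door → ◇(¬door ∨ error)) holds.
Positions where door holds: 0, 3, 4, 5, 7, 8.
Check ◇(¬door ∨ error) at each: 0→ok, 3→ok, 4→ok, 5→ok, 7→ok, 8→ok.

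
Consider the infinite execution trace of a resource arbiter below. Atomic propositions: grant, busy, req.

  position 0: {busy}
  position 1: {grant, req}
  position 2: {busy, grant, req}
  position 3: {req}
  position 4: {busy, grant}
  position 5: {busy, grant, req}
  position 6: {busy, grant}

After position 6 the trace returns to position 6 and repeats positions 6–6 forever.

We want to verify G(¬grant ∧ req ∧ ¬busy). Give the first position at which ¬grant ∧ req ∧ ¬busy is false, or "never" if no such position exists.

At position 0 the labels are {busy}, so ¬grant ∧ req ∧ ¬busy is false there. This is the first violation.

0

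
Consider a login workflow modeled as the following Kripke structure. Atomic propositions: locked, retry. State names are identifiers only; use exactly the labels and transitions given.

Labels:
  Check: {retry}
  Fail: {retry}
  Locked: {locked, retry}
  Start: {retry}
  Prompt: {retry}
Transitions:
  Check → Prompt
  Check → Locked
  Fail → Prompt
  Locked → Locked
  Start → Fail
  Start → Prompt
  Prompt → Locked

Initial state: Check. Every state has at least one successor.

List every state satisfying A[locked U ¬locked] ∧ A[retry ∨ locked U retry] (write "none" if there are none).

States satisfying locked: {Locked}.
States satisfying ¬locked: {Check, Fail, Start, Prompt}.
States satisfying A[locked U ¬locked]: {Check, Fail, Start, Prompt}.
States satisfying retry ∨ locked: {Check, Fail, Locked, Start, Prompt}.
States satisfying retry: {Check, Fail, Locked, Start, Prompt}.
States satisfying A[retry ∨ locked U retry]: {Check, Fail, Locked, Start, Prompt}.
States satisfying A[locked U ¬locked] ∧ A[retry ∨ locked U retry]: {Check, Fail, Start, Prompt}.

{Check, Fail, Start, Prompt}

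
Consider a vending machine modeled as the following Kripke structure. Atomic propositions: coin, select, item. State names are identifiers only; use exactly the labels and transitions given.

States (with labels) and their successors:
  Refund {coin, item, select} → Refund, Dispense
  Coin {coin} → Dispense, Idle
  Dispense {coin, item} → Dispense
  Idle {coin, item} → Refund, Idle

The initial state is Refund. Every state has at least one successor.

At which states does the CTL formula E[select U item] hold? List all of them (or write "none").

{Refund, Dispense, Idle}

States satisfying select: {Refund}.
States satisfying item: {Refund, Dispense, Idle}.
States satisfying E[select U item]: {Refund, Dispense, Idle}.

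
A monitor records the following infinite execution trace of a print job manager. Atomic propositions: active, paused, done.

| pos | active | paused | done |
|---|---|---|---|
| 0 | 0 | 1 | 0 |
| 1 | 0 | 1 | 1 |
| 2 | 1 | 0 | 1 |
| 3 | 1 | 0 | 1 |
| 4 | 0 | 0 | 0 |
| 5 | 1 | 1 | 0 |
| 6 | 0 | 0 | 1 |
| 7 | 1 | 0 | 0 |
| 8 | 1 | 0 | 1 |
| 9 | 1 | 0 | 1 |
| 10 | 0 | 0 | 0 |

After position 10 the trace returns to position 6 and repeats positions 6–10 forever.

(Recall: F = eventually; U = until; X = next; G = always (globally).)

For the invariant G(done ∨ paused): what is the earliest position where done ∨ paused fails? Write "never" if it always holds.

Check done ∨ paused at each position in order: 0 ✓, 1 ✓, 2 ✓, 3 ✓.
At position 4 the labels are {}, so done ∨ paused is false there. This is the first violation.

4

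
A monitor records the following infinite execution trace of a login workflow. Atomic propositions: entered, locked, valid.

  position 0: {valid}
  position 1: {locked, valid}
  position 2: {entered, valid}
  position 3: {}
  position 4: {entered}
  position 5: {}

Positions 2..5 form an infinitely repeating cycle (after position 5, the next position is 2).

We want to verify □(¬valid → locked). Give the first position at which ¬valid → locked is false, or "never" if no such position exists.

Check ¬valid → locked at each position in order: 0 ✓, 1 ✓, 2 ✓.
At position 3 the labels are {}, so ¬valid → locked is false there. This is the first violation.

3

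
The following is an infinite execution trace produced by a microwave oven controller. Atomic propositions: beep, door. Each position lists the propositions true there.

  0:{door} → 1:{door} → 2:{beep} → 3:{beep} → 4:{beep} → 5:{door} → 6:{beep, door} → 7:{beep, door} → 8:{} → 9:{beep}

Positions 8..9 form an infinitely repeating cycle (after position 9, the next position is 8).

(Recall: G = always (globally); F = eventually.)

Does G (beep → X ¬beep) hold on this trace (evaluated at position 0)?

Violated

beep → X ¬beep must hold at every position from 0 onward. It fails at position 2, so G (beep → X ¬beep) is false.
Positions where beep holds: 2, 3, 4, 6, 7, 9.
Check X ¬beep at each: 2→fails, 3→fails, 4→ok, 6→fails, 7→ok, 9→ok.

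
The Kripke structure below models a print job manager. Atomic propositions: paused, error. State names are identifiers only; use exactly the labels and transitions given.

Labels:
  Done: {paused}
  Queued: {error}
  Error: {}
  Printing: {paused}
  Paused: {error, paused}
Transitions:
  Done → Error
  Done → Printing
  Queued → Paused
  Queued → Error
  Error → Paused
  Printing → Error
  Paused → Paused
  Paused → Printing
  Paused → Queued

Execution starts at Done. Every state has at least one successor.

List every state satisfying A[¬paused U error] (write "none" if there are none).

States satisfying ¬paused: {Queued, Error}.
States satisfying error: {Queued, Paused}.
States satisfying A[¬paused U error]: {Queued, Error, Paused}.

{Queued, Error, Paused}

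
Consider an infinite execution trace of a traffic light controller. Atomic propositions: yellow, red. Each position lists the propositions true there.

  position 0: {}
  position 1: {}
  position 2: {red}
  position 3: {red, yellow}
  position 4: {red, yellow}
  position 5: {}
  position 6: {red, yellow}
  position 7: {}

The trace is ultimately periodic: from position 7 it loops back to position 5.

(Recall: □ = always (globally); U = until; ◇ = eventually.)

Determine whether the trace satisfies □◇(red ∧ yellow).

◇(red ∧ yellow) holds at every position 0..7, and those are all positions ever visited, so □◇(red ∧ yellow) holds.

Yes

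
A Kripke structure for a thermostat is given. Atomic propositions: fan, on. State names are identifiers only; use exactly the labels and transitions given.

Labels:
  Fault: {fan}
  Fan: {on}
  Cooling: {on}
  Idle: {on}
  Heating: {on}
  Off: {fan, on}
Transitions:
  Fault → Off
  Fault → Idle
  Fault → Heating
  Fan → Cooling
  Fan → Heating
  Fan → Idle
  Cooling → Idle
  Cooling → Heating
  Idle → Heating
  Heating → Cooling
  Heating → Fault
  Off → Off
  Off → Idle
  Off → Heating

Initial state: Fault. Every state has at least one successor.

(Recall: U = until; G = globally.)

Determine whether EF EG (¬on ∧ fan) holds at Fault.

Violated

States satisfying EG (¬on ∧ fan): ∅.
States satisfying EF EG (¬on ∧ fan): ∅.
No suitable path/successor from Fault witnesses the formula.
Fault ∉ Sat(EF EG (¬on ∧ fan)).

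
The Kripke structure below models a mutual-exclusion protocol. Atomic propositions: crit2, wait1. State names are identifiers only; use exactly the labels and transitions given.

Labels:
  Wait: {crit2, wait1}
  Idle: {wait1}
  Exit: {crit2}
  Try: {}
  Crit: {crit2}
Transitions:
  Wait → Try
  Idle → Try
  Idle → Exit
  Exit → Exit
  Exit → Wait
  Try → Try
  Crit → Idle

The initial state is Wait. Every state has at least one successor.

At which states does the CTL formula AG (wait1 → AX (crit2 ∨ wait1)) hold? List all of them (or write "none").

States satisfying wait1 → AX (crit2 ∨ wait1): {Exit, Try, Crit}.
States satisfying AG (wait1 → AX (crit2 ∨ wait1)): {Try}.

{Try}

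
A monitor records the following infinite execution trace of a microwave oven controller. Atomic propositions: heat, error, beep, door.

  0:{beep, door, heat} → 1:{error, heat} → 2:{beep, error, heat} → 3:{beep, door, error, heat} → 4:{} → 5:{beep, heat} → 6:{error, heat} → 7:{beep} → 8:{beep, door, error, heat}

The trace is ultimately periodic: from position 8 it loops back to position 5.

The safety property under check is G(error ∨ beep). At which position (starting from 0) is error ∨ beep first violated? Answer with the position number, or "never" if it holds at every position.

4

Check error ∨ beep at each position in order: 0 ✓, 1 ✓, 2 ✓, 3 ✓.
At position 4 the labels are {}, so error ∨ beep is false there. This is the first violation.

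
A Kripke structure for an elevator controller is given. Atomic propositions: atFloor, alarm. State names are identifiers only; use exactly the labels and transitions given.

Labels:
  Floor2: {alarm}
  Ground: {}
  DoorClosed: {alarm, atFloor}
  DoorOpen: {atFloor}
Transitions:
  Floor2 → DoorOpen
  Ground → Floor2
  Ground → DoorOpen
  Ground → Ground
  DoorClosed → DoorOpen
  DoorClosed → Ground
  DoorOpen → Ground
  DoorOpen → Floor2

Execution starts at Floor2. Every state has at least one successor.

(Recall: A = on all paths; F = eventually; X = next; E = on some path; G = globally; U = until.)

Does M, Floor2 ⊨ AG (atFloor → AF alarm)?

States satisfying atFloor → AF alarm: {Floor2, Ground, DoorClosed}.
States satisfying AG (atFloor → AF alarm): ∅.
DoorOpen is reachable from Floor2 and violates atFloor → AF alarm, so AG fails at Floor2.
Floor2 ∉ Sat(AG (atFloor → AF alarm)).

Violated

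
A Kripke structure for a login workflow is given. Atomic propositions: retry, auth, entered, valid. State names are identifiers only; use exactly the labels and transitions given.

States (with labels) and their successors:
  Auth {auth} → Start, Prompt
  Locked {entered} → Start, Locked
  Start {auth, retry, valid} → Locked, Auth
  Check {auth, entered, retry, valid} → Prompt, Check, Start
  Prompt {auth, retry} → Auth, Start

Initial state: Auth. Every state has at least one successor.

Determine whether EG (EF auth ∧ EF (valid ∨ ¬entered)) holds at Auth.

States satisfying EF auth ∧ EF (valid ∨ ¬entered): {Auth, Locked, Start, Check, Prompt}.
States satisfying EG (EF auth ∧ EF (valid ∨ ¬entered)): {Auth, Locked, Start, Check, Prompt}.
Auth ∈ Sat(EG (EF auth ∧ EF (valid ∨ ¬entered))).

Yes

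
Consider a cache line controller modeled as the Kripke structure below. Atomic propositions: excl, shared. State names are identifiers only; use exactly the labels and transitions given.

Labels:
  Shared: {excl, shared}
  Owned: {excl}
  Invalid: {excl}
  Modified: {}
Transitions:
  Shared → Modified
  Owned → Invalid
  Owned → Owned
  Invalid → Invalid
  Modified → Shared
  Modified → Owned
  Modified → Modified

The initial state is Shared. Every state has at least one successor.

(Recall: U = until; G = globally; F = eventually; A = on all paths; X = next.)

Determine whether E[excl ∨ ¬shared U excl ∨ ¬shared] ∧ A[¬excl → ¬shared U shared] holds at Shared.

States satisfying excl ∨ ¬shared: {Shared, Owned, Invalid, Modified}.
States satisfying E[excl ∨ ¬shared U excl ∨ ¬shared]: {Shared, Owned, Invalid, Modified}.
States satisfying ¬excl → ¬shared: {Shared, Owned, Invalid, Modified}.
States satisfying shared: {Shared}.
States satisfying A[¬excl → ¬shared U shared]: {Shared}.
States satisfying E[excl ∨ ¬shared U excl ∨ ¬shared] ∧ A[¬excl → ¬shared U shared]: {Shared}.
Shared ∈ Sat(E[excl ∨ ¬shared U excl ∨ ¬shared] ∧ A[¬excl → ¬shared U shared]).

Satisfied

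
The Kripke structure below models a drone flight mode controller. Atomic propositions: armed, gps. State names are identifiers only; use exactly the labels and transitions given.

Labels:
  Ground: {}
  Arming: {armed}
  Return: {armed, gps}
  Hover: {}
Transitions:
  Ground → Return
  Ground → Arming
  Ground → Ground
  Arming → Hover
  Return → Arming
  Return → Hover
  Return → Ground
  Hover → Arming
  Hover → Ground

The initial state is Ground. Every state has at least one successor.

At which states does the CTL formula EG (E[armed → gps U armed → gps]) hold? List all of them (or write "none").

States satisfying E[armed → gps U armed → gps]: {Ground, Return, Hover}.
States satisfying EG (E[armed → gps U armed → gps]): {Ground, Return, Hover}.

{Ground, Return, Hover}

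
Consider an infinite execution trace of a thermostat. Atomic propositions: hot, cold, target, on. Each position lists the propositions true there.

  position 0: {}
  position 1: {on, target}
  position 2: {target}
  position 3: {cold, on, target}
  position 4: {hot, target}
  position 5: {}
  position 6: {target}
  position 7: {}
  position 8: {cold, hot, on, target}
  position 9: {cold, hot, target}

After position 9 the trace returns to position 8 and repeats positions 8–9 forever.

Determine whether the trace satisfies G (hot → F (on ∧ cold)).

hot → F (on ∧ cold) holds at every position 0..9, and those are all positions ever visited, so G (hot → F (on ∧ cold)) holds.
Positions where hot holds: 4, 8, 9.
Check F (on ∧ cold) at each: 4→ok, 8→ok, 9→ok.

Satisfied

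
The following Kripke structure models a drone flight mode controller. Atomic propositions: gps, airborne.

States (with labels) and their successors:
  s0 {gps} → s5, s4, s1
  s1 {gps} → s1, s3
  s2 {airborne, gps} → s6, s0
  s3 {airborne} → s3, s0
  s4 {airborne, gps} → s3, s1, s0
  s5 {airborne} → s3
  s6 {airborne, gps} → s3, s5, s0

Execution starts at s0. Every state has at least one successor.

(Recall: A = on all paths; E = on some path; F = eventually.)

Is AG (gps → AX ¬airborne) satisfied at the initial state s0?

States satisfying gps → AX ¬airborne: {s3, s5}.
States satisfying AG (gps → AX ¬airborne): ∅.
s0 is reachable from s0 and violates gps → AX ¬airborne, so AG fails at s0.
s0 ∉ Sat(AG (gps → AX ¬airborne)).

Violated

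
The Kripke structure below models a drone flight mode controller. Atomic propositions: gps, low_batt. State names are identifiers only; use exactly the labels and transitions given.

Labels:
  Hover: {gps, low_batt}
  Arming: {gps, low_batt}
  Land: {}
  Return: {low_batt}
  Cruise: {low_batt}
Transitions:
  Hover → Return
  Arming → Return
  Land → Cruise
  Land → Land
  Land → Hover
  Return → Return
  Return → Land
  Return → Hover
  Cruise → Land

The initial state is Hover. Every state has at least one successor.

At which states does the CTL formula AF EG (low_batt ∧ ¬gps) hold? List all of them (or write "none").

{Hover, Arming, Return}

States satisfying EG (low_batt ∧ ¬gps): {Return}.
States satisfying AF EG (low_batt ∧ ¬gps): {Hover, Arming, Return}.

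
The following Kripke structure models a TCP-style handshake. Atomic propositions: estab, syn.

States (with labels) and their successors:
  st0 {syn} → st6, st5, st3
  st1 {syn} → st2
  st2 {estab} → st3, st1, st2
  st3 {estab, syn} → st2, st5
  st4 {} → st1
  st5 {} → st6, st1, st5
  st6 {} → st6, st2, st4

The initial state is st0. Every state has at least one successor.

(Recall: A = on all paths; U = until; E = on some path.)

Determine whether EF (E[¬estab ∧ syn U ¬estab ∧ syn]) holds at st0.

Satisfied

States satisfying E[¬estab ∧ syn U ¬estab ∧ syn]: {st0, st1}.
States satisfying EF (E[¬estab ∧ syn U ¬estab ∧ syn]): {st0, st1, st2, st3, st4, st5, st6}.
Some path from st0 reaches a state where E[¬estab ∧ syn U ¬estab ∧ syn] holds.
st0 ∈ Sat(EF (E[¬estab ∧ syn U ¬estab ∧ syn])).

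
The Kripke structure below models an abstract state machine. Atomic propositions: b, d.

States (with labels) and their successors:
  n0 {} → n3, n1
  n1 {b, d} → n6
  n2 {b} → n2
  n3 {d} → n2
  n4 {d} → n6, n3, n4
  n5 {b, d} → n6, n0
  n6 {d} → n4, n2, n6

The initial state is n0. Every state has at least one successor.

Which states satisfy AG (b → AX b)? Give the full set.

{n2, n3, n4, n6}

States satisfying b → AX b: {n0, n2, n3, n4, n6}.
States satisfying AG (b → AX b): {n2, n3, n4, n6}.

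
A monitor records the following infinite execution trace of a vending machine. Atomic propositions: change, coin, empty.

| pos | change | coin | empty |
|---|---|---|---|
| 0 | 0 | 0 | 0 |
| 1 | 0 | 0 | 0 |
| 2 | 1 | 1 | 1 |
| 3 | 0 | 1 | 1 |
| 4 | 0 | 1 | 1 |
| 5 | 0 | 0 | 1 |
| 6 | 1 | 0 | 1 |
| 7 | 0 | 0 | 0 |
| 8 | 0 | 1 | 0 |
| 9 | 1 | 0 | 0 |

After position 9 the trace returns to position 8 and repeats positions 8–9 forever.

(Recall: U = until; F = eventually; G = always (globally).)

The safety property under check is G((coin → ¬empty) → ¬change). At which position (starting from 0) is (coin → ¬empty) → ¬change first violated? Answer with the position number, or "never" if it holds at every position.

6

Check (coin → ¬empty) → ¬change at each position in order: 0 ✓, 1 ✓, 2 ✓, 3 ✓, 4 ✓, 5 ✓.
At position 6 the labels are {change, empty}, so (coin → ¬empty) → ¬change is false there. This is the first violation.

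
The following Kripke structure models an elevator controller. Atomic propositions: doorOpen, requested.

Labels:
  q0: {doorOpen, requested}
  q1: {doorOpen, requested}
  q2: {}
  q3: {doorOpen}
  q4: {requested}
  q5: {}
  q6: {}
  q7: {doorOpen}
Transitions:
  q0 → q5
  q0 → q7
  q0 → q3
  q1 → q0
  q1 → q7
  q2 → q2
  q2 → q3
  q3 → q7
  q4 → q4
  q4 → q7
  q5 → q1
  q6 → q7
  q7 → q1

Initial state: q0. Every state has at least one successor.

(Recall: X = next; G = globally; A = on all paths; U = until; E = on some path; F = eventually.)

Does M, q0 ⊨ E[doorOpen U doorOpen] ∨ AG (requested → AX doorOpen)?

States satisfying doorOpen: {q0, q1, q3, q7}.
States satisfying E[doorOpen U doorOpen]: {q0, q1, q3, q7}.
States satisfying requested → AX doorOpen: {q1, q2, q3, q5, q6, q7}.
States satisfying AG (requested → AX doorOpen): ∅.
States satisfying E[doorOpen U doorOpen] ∨ AG (requested → AX doorOpen): {q0, q1, q3, q7}.
q0 ∈ Sat(E[doorOpen U doorOpen] ∨ AG (requested → AX doorOpen)).

Yes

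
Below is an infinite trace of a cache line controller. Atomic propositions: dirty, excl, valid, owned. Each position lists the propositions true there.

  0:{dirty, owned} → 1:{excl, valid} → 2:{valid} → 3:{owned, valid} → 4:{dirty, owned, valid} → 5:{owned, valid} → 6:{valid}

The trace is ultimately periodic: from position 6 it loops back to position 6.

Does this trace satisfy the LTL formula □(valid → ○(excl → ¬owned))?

Holds

valid → ○(excl → ¬owned) holds at every position 0..6, and those are all positions ever visited, so □(valid → ○(excl → ¬owned)) holds.
Positions where valid holds: 1, 2, 3, 4, 5, 6.
Check ○(excl → ¬owned) at each: 1→ok, 2→ok, 3→ok, 4→ok, 5→ok, 6→ok.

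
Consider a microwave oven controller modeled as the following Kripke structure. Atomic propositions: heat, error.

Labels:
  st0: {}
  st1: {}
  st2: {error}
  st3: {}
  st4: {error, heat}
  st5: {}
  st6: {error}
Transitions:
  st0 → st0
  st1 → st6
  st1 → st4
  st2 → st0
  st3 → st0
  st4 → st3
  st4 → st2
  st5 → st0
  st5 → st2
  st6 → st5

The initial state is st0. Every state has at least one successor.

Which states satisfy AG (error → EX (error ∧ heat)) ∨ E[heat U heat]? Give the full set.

{st0, st3, st4}

States satisfying error → EX (error ∧ heat): {st0, st1, st3, st5}.
States satisfying AG (error → EX (error ∧ heat)): {st0, st3}.
States satisfying heat: {st4}.
States satisfying E[heat U heat]: {st4}.
States satisfying AG (error → EX (error ∧ heat)) ∨ E[heat U heat]: {st0, st3, st4}.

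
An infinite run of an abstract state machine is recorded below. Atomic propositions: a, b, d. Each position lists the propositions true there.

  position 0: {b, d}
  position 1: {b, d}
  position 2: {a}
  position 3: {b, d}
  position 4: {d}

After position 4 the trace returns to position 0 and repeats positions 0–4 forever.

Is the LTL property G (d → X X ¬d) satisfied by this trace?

d → X X ¬d must hold at every position from 0 onward. It fails at position 1, so G (d → X X ¬d) is false.
Positions where d holds: 0, 1, 3, 4.
Check X X ¬d at each: 0→ok, 1→fails, 3→fails, 4→fails.

Does not hold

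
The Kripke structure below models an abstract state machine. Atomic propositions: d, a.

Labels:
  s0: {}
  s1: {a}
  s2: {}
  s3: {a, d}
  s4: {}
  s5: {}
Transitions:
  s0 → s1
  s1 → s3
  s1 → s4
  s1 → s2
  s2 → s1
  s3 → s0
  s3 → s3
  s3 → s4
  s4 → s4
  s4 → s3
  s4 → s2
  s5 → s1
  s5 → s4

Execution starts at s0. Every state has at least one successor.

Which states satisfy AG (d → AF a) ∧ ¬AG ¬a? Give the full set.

States satisfying d → AF a: {s0, s1, s2, s3, s4, s5}.
States satisfying AG (d → AF a): {s0, s1, s2, s3, s4, s5}.
States satisfying ¬a: {s0, s2, s4, s5}.
States satisfying AG ¬a: ∅.
States satisfying ¬AG ¬a: {s0, s1, s2, s3, s4, s5}.
States satisfying AG (d → AF a) ∧ ¬AG ¬a: {s0, s1, s2, s3, s4, s5}.

{s0, s1, s2, s3, s4, s5}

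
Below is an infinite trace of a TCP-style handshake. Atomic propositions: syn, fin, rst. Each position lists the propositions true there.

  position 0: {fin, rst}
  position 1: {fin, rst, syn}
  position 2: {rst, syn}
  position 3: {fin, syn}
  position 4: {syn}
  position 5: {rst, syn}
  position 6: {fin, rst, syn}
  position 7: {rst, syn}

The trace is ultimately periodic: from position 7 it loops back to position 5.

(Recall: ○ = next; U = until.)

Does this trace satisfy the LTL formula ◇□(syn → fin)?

□(syn → fin) is false at every position 0..7, so it never becomes true and ◇□(syn → fin) fails.

No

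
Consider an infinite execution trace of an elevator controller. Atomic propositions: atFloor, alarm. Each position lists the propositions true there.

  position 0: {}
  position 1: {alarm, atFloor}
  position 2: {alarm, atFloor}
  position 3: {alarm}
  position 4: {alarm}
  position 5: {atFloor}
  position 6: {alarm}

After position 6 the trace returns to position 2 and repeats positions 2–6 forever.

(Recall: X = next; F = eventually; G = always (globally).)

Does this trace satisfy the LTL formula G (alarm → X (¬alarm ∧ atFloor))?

alarm → X (¬alarm ∧ atFloor) must hold at every position from 0 onward. It fails at position 1, so G (alarm → X (¬alarm ∧ atFloor)) is false.
Positions where alarm holds: 1, 2, 3, 4, 6.
Check X (¬alarm ∧ atFloor) at each: 1→fails, 2→fails, 3→fails, 4→ok, 6→fails.

No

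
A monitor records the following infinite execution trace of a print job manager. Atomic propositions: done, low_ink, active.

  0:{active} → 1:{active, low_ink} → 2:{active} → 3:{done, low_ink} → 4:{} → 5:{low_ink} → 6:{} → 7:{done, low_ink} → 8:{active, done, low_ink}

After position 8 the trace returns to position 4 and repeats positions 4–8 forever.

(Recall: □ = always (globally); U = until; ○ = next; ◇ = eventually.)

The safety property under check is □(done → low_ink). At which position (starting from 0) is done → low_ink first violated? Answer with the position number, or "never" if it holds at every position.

done → low_ink holds at every position 0..8, and those are all the positions the trace ever visits, so the invariant □(done → low_ink) is never violated.

never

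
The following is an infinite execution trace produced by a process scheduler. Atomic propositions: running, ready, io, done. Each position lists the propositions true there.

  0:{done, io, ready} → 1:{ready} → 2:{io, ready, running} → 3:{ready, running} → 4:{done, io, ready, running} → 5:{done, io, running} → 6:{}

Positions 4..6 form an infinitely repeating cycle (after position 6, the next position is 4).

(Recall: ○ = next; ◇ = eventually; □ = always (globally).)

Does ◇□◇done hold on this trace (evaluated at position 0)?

□◇done holds at position 0, which is reachable from 0, so ◇□◇done holds.

Holds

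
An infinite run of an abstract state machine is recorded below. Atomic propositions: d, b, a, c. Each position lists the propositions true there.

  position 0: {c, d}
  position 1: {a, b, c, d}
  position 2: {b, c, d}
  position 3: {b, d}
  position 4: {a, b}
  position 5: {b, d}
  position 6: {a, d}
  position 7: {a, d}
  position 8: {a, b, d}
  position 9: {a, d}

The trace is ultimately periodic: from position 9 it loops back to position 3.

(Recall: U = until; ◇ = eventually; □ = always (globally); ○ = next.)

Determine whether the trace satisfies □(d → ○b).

d → ○b must hold at every position from 0 onward. It fails at position 5, so □(d → ○b) is false.
Positions where d holds: 0, 1, 2, 3, 5, 6, 7, 8, 9.
Check ○b at each: 0→ok, 1→ok, 2→ok, 3→ok, 5→fails, 6→fails, 7→ok, 8→fails, 9→ok.

No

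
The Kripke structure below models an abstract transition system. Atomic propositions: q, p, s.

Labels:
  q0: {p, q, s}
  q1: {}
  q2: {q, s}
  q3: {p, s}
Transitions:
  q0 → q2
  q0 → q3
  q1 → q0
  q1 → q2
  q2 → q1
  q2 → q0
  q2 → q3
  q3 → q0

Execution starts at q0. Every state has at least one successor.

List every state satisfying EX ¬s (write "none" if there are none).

States satisfying ¬s: {q1}.
States satisfying EX ¬s: {q2}.

{q2}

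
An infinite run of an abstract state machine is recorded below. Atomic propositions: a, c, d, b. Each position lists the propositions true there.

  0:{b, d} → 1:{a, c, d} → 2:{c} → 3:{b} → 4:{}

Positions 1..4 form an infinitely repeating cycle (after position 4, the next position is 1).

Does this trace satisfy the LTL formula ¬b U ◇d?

Walking from position 0: ◇d first holds at position 0, and ¬b holds at every earlier position along the way, so ¬b U ◇d holds.

Yes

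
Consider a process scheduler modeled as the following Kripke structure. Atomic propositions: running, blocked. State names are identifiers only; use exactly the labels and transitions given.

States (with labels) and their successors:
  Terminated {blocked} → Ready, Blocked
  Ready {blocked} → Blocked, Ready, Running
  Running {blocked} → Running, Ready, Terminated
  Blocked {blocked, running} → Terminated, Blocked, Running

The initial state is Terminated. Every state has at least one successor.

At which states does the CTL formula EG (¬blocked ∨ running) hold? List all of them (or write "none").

States satisfying ¬blocked ∨ running: {Blocked}.
States satisfying EG (¬blocked ∨ running): {Blocked}.

{Blocked}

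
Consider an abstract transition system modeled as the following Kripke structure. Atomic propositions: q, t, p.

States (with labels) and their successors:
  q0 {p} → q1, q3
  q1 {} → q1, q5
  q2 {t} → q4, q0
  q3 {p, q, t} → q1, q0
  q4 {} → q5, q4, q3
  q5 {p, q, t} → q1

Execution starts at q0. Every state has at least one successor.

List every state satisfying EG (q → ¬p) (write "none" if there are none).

States satisfying q → ¬p: {q0, q1, q2, q4}.
States satisfying EG (q → ¬p): {q0, q1, q2, q4}.

{q0, q1, q2, q4}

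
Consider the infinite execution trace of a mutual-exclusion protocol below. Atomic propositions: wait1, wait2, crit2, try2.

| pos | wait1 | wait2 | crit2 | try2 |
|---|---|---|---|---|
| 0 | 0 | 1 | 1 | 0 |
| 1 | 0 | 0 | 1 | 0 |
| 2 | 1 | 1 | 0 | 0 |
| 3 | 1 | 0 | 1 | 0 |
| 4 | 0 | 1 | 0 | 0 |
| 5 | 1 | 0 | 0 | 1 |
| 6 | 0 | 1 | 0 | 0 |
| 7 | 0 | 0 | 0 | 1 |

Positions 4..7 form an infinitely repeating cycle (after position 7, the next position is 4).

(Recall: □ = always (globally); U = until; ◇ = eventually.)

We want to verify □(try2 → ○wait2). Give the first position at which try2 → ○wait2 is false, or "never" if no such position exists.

never

try2 → ○wait2 holds at every position 0..7, and those are all the positions the trace ever visits, so the invariant □(try2 → ○wait2) is never violated.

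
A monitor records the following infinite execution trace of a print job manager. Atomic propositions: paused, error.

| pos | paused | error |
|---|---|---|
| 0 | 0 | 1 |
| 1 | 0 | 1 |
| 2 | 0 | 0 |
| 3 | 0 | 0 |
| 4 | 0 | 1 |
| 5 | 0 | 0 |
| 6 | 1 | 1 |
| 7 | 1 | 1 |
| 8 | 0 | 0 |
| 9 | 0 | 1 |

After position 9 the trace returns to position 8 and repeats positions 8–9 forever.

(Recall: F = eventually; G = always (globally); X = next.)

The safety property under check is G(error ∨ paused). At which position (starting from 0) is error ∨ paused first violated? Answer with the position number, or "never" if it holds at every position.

2

Check error ∨ paused at each position in order: 0 ✓, 1 ✓.
At position 2 the labels are {}, so error ∨ paused is false there. This is the first violation.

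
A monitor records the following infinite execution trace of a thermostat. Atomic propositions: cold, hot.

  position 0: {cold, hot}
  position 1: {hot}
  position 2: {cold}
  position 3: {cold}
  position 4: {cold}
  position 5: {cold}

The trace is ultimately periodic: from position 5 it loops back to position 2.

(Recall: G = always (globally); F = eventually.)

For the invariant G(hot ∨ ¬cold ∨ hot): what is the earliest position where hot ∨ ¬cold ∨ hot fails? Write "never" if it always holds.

Check hot ∨ ¬cold ∨ hot at each position in order: 0 ✓, 1 ✓.
At position 2 the labels are {cold}, so hot ∨ ¬cold ∨ hot is false there. This is the first violation.

2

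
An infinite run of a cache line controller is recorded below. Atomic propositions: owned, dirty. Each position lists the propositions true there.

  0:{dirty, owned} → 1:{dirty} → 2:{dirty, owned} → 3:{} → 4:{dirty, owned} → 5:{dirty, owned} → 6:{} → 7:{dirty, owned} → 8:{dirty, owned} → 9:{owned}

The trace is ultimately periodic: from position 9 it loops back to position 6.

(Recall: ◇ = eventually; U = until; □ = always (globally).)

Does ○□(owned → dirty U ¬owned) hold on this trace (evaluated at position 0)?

No

The position after 0 is 1; □(owned → dirty U ¬owned) is false there.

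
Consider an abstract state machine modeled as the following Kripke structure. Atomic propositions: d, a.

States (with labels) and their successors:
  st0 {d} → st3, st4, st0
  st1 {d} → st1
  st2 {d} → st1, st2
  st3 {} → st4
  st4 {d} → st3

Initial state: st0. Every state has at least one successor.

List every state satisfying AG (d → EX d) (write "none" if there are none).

States satisfying d → EX d: {st0, st1, st2, st3}.
States satisfying AG (d → EX d): {st1, st2}.

{st1, st2}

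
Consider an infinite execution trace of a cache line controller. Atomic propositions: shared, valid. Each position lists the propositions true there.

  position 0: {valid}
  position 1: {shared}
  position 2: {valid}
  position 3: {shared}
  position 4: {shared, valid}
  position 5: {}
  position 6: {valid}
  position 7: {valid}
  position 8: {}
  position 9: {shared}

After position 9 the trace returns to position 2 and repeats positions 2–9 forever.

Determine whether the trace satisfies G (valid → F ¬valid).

Holds

valid → F ¬valid holds at every position 0..9, and those are all positions ever visited, so G (valid → F ¬valid) holds.
Positions where valid holds: 0, 2, 4, 6, 7.
Check F ¬valid at each: 0→ok, 2→ok, 4→ok, 6→ok, 7→ok.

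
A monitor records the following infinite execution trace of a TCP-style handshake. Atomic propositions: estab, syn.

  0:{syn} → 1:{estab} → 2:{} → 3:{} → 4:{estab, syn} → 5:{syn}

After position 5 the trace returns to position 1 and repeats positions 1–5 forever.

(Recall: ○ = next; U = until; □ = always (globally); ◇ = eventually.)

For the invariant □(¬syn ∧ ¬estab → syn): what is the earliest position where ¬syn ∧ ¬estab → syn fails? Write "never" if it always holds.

Check ¬syn ∧ ¬estab → syn at each position in order: 0 ✓, 1 ✓.
At position 2 the labels are {}, so ¬syn ∧ ¬estab → syn is false there. This is the first violation.

2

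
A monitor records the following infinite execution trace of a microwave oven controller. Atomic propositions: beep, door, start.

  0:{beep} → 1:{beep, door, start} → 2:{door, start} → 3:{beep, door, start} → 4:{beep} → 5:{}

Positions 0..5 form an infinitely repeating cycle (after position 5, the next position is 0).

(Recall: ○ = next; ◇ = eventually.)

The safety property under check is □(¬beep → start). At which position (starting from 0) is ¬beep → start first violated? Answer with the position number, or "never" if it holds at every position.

Check ¬beep → start at each position in order: 0 ✓, 1 ✓, 2 ✓, 3 ✓, 4 ✓.
At position 5 the labels are {}, so ¬beep → start is false there. This is the first violation.

5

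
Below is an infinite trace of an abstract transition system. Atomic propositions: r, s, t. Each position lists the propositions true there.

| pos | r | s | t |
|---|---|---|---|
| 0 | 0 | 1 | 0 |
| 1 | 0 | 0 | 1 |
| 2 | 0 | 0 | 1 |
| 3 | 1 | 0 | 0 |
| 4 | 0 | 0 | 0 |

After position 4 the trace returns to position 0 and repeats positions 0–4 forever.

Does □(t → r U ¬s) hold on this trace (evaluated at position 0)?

t → r U ¬s holds at every position 0..4, and those are all positions ever visited, so □(t → r U ¬s) holds.
Positions where t holds: 1, 2.
Check r U ¬s at each: 1→ok, 2→ok.

Yes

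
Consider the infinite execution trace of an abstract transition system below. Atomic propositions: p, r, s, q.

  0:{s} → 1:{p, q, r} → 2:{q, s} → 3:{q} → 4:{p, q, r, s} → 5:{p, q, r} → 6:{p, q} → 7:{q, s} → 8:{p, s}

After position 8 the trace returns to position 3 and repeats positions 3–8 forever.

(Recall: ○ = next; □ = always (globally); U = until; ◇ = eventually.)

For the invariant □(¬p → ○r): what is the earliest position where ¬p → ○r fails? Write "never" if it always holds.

2

Check ¬p → ○r at each position in order: 0 ✓, 1 ✓.
At position 2 the labels are {q, s} and the next position 3 has {q}, so ¬p → ○r is false there. This is the first violation.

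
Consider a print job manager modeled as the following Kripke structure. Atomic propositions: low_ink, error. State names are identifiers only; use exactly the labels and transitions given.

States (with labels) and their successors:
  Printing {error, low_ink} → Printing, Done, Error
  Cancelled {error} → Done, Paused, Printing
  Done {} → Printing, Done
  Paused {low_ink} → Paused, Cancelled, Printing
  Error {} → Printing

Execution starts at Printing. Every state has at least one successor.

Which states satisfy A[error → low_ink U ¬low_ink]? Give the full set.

States satisfying error → low_ink: {Printing, Done, Paused, Error}.
States satisfying ¬low_ink: {Cancelled, Done, Error}.
States satisfying A[error → low_ink U ¬low_ink]: {Cancelled, Done, Error}.

{Cancelled, Done, Error}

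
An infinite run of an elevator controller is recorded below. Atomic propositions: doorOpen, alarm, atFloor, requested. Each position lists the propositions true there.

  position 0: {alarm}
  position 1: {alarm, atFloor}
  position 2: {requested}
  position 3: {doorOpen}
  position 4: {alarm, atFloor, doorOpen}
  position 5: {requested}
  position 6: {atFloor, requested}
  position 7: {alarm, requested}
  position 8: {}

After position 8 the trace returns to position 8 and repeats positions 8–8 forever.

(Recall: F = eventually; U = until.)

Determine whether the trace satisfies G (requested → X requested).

Does not hold

requested → X requested must hold at every position from 0 onward. It fails at position 2, so G (requested → X requested) is false.
Positions where requested holds: 2, 5, 6, 7.
Check X requested at each: 2→fails, 5→ok, 6→ok, 7→fails.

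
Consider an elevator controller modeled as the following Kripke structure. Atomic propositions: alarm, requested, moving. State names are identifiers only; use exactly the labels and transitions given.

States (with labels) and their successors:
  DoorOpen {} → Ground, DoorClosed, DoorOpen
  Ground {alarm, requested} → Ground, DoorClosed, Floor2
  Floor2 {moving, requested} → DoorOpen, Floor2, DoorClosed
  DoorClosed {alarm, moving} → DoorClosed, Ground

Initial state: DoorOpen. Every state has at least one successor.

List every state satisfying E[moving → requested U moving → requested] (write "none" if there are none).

{DoorOpen, Ground, Floor2}

States satisfying moving → requested: {DoorOpen, Ground, Floor2}.
States satisfying E[moving → requested U moving → requested]: {DoorOpen, Ground, Floor2}.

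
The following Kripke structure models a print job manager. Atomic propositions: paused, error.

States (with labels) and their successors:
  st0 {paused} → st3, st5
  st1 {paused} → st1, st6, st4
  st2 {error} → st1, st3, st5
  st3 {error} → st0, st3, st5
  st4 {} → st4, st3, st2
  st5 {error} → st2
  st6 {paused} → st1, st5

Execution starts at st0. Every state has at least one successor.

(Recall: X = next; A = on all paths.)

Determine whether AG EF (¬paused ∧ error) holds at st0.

States satisfying EF (¬paused ∧ error): {st0, st1, st2, st3, st4, st5, st6}.
States satisfying AG EF (¬paused ∧ error): {st0, st1, st2, st3, st4, st5, st6}.
Every state reachable from st0 satisfies EF (¬paused ∧ error).
st0 ∈ Sat(AG EF (¬paused ∧ error)).

Holds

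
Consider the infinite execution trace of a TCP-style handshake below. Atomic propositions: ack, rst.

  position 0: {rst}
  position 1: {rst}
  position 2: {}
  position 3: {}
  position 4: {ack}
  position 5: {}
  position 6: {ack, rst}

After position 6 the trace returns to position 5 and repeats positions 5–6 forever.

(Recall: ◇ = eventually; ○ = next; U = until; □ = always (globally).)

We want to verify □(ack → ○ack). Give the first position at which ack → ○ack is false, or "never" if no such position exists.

4

Check ack → ○ack at each position in order: 0 ✓, 1 ✓, 2 ✓, 3 ✓.
At position 4 the labels are {ack} and the next position 5 has {}, so ack → ○ack is false there. This is the first violation.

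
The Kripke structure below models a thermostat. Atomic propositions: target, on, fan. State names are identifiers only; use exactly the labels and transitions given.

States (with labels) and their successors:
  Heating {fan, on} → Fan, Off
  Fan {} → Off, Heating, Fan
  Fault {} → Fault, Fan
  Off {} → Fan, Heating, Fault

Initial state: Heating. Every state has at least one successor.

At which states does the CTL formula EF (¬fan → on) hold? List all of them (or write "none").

{Heating, Fan, Fault, Off}

States satisfying ¬fan → on: {Heating}.
States satisfying EF (¬fan → on): {Heating, Fan, Fault, Off}.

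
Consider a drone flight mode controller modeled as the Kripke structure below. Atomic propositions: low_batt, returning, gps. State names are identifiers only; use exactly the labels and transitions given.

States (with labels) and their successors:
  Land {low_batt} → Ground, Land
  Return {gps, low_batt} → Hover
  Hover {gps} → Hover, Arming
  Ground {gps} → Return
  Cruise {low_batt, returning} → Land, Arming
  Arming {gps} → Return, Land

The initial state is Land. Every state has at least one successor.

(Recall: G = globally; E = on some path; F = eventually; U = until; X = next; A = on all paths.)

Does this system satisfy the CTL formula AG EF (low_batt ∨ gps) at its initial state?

States satisfying EF (low_batt ∨ gps): {Land, Return, Hover, Ground, Cruise, Arming}.
States satisfying AG EF (low_batt ∨ gps): {Land, Return, Hover, Ground, Cruise, Arming}.
Every state reachable from Land satisfies EF (low_batt ∨ gps).
Land ∈ Sat(AG EF (low_batt ∨ gps)).

Satisfied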